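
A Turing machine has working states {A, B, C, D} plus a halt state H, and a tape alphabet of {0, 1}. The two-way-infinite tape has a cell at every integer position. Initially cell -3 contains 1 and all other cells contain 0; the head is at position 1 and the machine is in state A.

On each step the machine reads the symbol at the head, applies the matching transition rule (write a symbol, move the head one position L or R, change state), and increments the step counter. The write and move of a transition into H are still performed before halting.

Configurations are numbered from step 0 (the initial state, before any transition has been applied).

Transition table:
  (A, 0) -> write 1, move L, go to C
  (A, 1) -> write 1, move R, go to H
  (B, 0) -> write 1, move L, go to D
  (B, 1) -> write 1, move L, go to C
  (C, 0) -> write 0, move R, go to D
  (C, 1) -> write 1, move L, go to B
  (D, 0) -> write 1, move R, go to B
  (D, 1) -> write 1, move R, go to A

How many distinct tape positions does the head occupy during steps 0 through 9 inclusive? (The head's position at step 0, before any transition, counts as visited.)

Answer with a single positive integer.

Step 1: in state A at pos 1, read 0 -> (A,0)->write 1,move L,goto C. Now: state=C, head=0, tape[-4..2]=0100010 (head:     ^)
Step 2: in state C at pos 0, read 0 -> (C,0)->write 0,move R,goto D. Now: state=D, head=1, tape[-4..2]=0100010 (head:      ^)
Step 3: in state D at pos 1, read 1 -> (D,1)->write 1,move R,goto A. Now: state=A, head=2, tape[-4..3]=01000100 (head:       ^)
Step 4: in state A at pos 2, read 0 -> (A,0)->write 1,move L,goto C. Now: state=C, head=1, tape[-4..3]=01000110 (head:      ^)
Step 5: in state C at pos 1, read 1 -> (C,1)->write 1,move L,goto B. Now: state=B, head=0, tape[-4..3]=01000110 (head:     ^)
Step 6: in state B at pos 0, read 0 -> (B,0)->write 1,move L,goto D. Now: state=D, head=-1, tape[-4..3]=01001110 (head:    ^)
Step 7: in state D at pos -1, read 0 -> (D,0)->write 1,move R,goto B. Now: state=B, head=0, tape[-4..3]=01011110 (head:     ^)
Step 8: in state B at pos 0, read 1 -> (B,1)->write 1,move L,goto C. Now: state=C, head=-1, tape[-4..3]=01011110 (head:    ^)
Step 9: in state C at pos -1, read 1 -> (C,1)->write 1,move L,goto B. Now: state=B, head=-2, tape[-4..3]=01011110 (head:   ^)
Head positions at steps 0..9: starting at 1, distinct positions visited = {-2, -1, 0, 1, 2} -> 5 position(s)

Answer: 5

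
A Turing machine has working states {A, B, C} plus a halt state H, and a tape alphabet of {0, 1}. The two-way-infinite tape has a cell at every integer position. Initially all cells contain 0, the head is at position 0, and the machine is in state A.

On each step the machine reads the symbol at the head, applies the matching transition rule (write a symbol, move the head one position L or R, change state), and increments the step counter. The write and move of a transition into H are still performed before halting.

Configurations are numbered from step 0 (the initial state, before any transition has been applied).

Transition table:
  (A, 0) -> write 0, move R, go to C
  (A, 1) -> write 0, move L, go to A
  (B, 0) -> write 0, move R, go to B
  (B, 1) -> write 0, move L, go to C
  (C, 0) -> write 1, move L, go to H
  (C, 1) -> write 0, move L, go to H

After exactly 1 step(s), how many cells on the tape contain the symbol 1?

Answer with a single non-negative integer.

Answer: 0

Derivation:
Step 1: in state A at pos 0, read 0 -> (A,0)->write 0,move R,goto C. Now: state=C, head=1, tape[-1..2]=0000 (head:   ^)
No cell contains 1 after step 1 -> 0 cell(s)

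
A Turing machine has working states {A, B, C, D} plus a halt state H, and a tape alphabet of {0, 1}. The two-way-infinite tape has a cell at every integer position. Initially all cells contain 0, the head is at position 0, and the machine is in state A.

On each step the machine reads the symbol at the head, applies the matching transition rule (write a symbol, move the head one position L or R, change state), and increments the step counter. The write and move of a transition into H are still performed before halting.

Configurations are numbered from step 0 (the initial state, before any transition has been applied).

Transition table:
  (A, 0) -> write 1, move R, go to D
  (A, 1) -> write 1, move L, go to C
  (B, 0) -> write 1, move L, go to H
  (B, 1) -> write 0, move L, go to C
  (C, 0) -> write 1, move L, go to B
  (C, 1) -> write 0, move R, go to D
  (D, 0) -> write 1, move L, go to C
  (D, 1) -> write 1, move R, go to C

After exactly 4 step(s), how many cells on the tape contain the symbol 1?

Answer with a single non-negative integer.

Step 1: in state A at pos 0, read 0 -> (A,0)->write 1,move R,goto D. Now: state=D, head=1, tape[-1..2]=0100 (head:   ^)
Step 2: in state D at pos 1, read 0 -> (D,0)->write 1,move L,goto C. Now: state=C, head=0, tape[-1..2]=0110 (head:  ^)
Step 3: in state C at pos 0, read 1 -> (C,1)->write 0,move R,goto D. Now: state=D, head=1, tape[-1..2]=0010 (head:   ^)
Step 4: in state D at pos 1, read 1 -> (D,1)->write 1,move R,goto C. Now: state=C, head=2, tape[-1..3]=00100 (head:    ^)
Cells containing 1 after step 4: {1} -> 1 cell(s)

Answer: 1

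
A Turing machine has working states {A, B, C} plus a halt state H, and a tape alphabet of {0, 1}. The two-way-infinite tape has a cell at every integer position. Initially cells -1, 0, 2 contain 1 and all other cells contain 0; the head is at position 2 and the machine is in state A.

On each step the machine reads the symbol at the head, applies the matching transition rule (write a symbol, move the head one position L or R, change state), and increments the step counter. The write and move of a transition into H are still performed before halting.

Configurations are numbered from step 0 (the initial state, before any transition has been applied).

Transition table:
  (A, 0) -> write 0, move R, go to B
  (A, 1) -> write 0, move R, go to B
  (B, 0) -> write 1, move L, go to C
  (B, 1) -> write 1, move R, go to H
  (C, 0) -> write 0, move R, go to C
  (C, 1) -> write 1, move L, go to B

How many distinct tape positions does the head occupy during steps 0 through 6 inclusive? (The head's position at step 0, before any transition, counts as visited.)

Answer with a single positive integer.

Answer: 3

Derivation:
Step 1: in state A at pos 2, read 1 -> (A,1)->write 0,move R,goto B. Now: state=B, head=3, tape[-2..4]=0110000 (head:      ^)
Step 2: in state B at pos 3, read 0 -> (B,0)->write 1,move L,goto C. Now: state=C, head=2, tape[-2..4]=0110010 (head:     ^)
Step 3: in state C at pos 2, read 0 -> (C,0)->write 0,move R,goto C. Now: state=C, head=3, tape[-2..4]=0110010 (head:      ^)
Step 4: in state C at pos 3, read 1 -> (C,1)->write 1,move L,goto B. Now: state=B, head=2, tape[-2..4]=0110010 (head:     ^)
Step 5: in state B at pos 2, read 0 -> (B,0)->write 1,move L,goto C. Now: state=C, head=1, tape[-2..4]=0110110 (head:    ^)
Step 6: in state C at pos 1, read 0 -> (C,0)->write 0,move R,goto C. Now: state=C, head=2, tape[-2..4]=0110110 (head:     ^)
Head positions at steps 0..6: starting at 2, distinct positions visited = {1, 2, 3} -> 3 position(s)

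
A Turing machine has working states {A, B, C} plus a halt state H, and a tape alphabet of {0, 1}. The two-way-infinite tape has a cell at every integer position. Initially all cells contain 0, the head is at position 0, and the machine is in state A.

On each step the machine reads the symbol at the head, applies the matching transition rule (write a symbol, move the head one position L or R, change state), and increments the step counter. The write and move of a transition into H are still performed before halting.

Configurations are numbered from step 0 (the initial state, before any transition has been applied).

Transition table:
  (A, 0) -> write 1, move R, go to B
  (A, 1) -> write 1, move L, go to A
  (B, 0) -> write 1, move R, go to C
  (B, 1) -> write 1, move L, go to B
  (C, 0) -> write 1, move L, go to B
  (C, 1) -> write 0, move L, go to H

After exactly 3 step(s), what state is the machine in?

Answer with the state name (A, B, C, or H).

Answer: B

Derivation:
Step 1: in state A at pos 0, read 0 -> (A,0)->write 1,move R,goto B. Now: state=B, head=1, tape[-1..2]=0100 (head:   ^)
Step 2: in state B at pos 1, read 0 -> (B,0)->write 1,move R,goto C. Now: state=C, head=2, tape[-1..3]=01100 (head:    ^)
Step 3: in state C at pos 2, read 0 -> (C,0)->write 1,move L,goto B. Now: state=B, head=1, tape[-1..3]=01110 (head:   ^)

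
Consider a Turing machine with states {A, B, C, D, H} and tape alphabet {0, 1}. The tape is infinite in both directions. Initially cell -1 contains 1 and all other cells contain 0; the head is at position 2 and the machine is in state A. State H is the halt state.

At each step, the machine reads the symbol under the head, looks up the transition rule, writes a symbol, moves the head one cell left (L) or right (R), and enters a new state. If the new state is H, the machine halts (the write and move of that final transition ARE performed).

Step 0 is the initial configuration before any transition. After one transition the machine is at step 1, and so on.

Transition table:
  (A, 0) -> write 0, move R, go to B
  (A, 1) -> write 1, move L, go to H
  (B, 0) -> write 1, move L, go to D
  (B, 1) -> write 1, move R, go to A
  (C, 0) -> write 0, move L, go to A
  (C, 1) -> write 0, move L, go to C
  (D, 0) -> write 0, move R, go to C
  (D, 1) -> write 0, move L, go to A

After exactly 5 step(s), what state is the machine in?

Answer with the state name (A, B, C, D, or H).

Answer: A

Derivation:
Step 1: in state A at pos 2, read 0 -> (A,0)->write 0,move R,goto B. Now: state=B, head=3, tape[-2..4]=0100000 (head:      ^)
Step 2: in state B at pos 3, read 0 -> (B,0)->write 1,move L,goto D. Now: state=D, head=2, tape[-2..4]=0100010 (head:     ^)
Step 3: in state D at pos 2, read 0 -> (D,0)->write 0,move R,goto C. Now: state=C, head=3, tape[-2..4]=0100010 (head:      ^)
Step 4: in state C at pos 3, read 1 -> (C,1)->write 0,move L,goto C. Now: state=C, head=2, tape[-2..4]=0100000 (head:     ^)
Step 5: in state C at pos 2, read 0 -> (C,0)->write 0,move L,goto A. Now: state=A, head=1, tape[-2..4]=0100000 (head:    ^)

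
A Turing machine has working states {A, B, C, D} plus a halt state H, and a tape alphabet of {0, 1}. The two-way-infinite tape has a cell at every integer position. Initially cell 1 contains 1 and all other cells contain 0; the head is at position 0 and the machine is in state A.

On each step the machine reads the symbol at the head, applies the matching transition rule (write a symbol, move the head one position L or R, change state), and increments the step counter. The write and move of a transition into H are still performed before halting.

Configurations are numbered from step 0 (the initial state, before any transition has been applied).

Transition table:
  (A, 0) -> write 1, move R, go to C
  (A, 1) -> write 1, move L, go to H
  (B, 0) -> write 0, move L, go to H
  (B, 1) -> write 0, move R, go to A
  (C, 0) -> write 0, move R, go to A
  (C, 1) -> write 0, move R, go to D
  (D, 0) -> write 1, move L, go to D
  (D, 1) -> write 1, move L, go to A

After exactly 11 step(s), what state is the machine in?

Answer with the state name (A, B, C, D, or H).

Answer: A

Derivation:
Step 1: in state A at pos 0, read 0 -> (A,0)->write 1,move R,goto C. Now: state=C, head=1, tape[-1..2]=0110 (head:   ^)
Step 2: in state C at pos 1, read 1 -> (C,1)->write 0,move R,goto D. Now: state=D, head=2, tape[-1..3]=01000 (head:    ^)
Step 3: in state D at pos 2, read 0 -> (D,0)->write 1,move L,goto D. Now: state=D, head=1, tape[-1..3]=01010 (head:   ^)
Step 4: in state D at pos 1, read 0 -> (D,0)->write 1,move L,goto D. Now: state=D, head=0, tape[-1..3]=01110 (head:  ^)
Step 5: in state D at pos 0, read 1 -> (D,1)->write 1,move L,goto A. Now: state=A, head=-1, tape[-2..3]=001110 (head:  ^)
Step 6: in state A at pos -1, read 0 -> (A,0)->write 1,move R,goto C. Now: state=C, head=0, tape[-2..3]=011110 (head:   ^)
Step 7: in state C at pos 0, read 1 -> (C,1)->write 0,move R,goto D. Now: state=D, head=1, tape[-2..3]=010110 (head:    ^)
Step 8: in state D at pos 1, read 1 -> (D,1)->write 1,move L,goto A. Now: state=A, head=0, tape[-2..3]=010110 (head:   ^)
Step 9: in state A at pos 0, read 0 -> (A,0)->write 1,move R,goto C. Now: state=C, head=1, tape[-2..3]=011110 (head:    ^)
Step 10: in state C at pos 1, read 1 -> (C,1)->write 0,move R,goto D. Now: state=D, head=2, tape[-2..3]=011010 (head:     ^)
Step 11: in state D at pos 2, read 1 -> (D,1)->write 1,move L,goto A. Now: state=A, head=1, tape[-2..3]=011010 (head:    ^)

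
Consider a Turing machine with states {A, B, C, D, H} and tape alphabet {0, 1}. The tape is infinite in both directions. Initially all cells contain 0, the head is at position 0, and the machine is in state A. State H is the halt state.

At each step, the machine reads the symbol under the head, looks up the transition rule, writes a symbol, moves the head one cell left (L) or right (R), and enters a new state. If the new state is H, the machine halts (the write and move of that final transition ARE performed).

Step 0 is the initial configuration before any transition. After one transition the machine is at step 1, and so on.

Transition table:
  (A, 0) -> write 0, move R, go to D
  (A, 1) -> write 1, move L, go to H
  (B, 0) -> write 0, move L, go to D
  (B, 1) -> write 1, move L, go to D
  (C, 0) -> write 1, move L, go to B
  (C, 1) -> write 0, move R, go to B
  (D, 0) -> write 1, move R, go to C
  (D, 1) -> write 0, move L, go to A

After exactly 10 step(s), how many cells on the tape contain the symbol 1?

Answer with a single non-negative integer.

Step 1: in state A at pos 0, read 0 -> (A,0)->write 0,move R,goto D. Now: state=D, head=1, tape[-1..2]=0000 (head:   ^)
Step 2: in state D at pos 1, read 0 -> (D,0)->write 1,move R,goto C. Now: state=C, head=2, tape[-1..3]=00100 (head:    ^)
Step 3: in state C at pos 2, read 0 -> (C,0)->write 1,move L,goto B. Now: state=B, head=1, tape[-1..3]=00110 (head:   ^)
Step 4: in state B at pos 1, read 1 -> (B,1)->write 1,move L,goto D. Now: state=D, head=0, tape[-1..3]=00110 (head:  ^)
Step 5: in state D at pos 0, read 0 -> (D,0)->write 1,move R,goto C. Now: state=C, head=1, tape[-1..3]=01110 (head:   ^)
Step 6: in state C at pos 1, read 1 -> (C,1)->write 0,move R,goto B. Now: state=B, head=2, tape[-1..3]=01010 (head:    ^)
Step 7: in state B at pos 2, read 1 -> (B,1)->write 1,move L,goto D. Now: state=D, head=1, tape[-1..3]=01010 (head:   ^)
Step 8: in state D at pos 1, read 0 -> (D,0)->write 1,move R,goto C. Now: state=C, head=2, tape[-1..3]=01110 (head:    ^)
Step 9: in state C at pos 2, read 1 -> (C,1)->write 0,move R,goto B. Now: state=B, head=3, tape[-1..4]=011000 (head:     ^)
Step 10: in state B at pos 3, read 0 -> (B,0)->write 0,move L,goto D. Now: state=D, head=2, tape[-1..4]=011000 (head:    ^)
Cells containing 1 after step 10: {0, 1} -> 2 cell(s)

Answer: 2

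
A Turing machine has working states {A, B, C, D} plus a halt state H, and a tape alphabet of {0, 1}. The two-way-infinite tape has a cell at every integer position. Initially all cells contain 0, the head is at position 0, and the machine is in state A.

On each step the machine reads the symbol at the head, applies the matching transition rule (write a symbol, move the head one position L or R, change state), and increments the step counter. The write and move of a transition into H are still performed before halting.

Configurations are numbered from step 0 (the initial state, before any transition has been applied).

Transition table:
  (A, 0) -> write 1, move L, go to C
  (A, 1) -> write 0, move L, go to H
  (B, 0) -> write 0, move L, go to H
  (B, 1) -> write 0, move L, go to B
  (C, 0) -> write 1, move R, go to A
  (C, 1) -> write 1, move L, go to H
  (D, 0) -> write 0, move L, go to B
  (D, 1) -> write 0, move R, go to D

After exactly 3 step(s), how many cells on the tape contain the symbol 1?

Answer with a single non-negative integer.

Step 1: in state A at pos 0, read 0 -> (A,0)->write 1,move L,goto C. Now: state=C, head=-1, tape[-2..1]=0010 (head:  ^)
Step 2: in state C at pos -1, read 0 -> (C,0)->write 1,move R,goto A. Now: state=A, head=0, tape[-2..1]=0110 (head:   ^)
Step 3: in state A at pos 0, read 1 -> (A,1)->write 0,move L,goto H. Now: state=H, head=-1, tape[-2..1]=0100 (head:  ^)
Cells containing 1 after step 3: {-1} -> 1 cell(s)

Answer: 1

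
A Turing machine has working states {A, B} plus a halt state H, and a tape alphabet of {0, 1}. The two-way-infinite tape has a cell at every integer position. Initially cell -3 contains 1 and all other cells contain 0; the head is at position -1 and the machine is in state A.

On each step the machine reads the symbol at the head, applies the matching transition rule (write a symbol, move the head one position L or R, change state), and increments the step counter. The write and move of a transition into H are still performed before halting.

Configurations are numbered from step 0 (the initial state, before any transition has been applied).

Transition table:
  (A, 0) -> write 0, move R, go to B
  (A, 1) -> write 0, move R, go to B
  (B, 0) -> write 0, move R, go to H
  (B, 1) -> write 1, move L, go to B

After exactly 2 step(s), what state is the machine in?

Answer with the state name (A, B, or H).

Step 1: in state A at pos -1, read 0 -> (A,0)->write 0,move R,goto B. Now: state=B, head=0, tape[-4..1]=010000 (head:     ^)
Step 2: in state B at pos 0, read 0 -> (B,0)->write 0,move R,goto H. Now: state=H, head=1, tape[-4..2]=0100000 (head:      ^)

Answer: H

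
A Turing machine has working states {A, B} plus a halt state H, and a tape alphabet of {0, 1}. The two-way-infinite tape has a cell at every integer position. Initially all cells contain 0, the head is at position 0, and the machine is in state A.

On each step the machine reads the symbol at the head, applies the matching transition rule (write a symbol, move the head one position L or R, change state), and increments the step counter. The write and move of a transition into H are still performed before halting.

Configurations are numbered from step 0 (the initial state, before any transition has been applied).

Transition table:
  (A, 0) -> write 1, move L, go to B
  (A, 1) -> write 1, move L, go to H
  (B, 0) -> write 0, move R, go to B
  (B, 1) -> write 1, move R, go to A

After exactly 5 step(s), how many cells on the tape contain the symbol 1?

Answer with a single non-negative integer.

Answer: 2

Derivation:
Step 1: in state A at pos 0, read 0 -> (A,0)->write 1,move L,goto B. Now: state=B, head=-1, tape[-2..1]=0010 (head:  ^)
Step 2: in state B at pos -1, read 0 -> (B,0)->write 0,move R,goto B. Now: state=B, head=0, tape[-2..1]=0010 (head:   ^)
Step 3: in state B at pos 0, read 1 -> (B,1)->write 1,move R,goto A. Now: state=A, head=1, tape[-2..2]=00100 (head:    ^)
Step 4: in state A at pos 1, read 0 -> (A,0)->write 1,move L,goto B. Now: state=B, head=0, tape[-2..2]=00110 (head:   ^)
Step 5: in state B at pos 0, read 1 -> (B,1)->write 1,move R,goto A. Now: state=A, head=1, tape[-2..2]=00110 (head:    ^)
Cells containing 1 after step 5: {0, 1} -> 2 cell(s)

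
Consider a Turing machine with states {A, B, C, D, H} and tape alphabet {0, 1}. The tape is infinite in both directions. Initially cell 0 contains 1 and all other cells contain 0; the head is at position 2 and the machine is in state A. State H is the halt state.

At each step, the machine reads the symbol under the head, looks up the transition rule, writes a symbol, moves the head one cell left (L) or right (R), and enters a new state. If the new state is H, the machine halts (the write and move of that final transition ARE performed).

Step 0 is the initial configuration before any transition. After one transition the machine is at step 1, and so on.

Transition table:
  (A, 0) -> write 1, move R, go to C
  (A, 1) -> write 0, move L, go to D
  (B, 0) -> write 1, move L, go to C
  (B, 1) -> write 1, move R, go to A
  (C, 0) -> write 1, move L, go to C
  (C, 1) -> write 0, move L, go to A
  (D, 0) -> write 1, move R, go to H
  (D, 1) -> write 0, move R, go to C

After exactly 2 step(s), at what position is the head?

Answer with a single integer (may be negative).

Step 1: in state A at pos 2, read 0 -> (A,0)->write 1,move R,goto C. Now: state=C, head=3, tape[-1..4]=010100 (head:     ^)
Step 2: in state C at pos 3, read 0 -> (C,0)->write 1,move L,goto C. Now: state=C, head=2, tape[-1..4]=010110 (head:    ^)

Answer: 2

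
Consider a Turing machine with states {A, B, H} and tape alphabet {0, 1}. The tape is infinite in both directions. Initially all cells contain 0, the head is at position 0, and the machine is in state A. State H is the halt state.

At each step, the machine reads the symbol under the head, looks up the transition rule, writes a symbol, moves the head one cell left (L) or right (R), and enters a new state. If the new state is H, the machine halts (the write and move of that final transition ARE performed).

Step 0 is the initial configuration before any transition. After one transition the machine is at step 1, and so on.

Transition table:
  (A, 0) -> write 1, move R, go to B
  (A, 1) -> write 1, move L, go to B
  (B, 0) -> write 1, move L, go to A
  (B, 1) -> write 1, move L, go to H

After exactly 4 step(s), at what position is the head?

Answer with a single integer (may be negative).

Answer: -2

Derivation:
Step 1: in state A at pos 0, read 0 -> (A,0)->write 1,move R,goto B. Now: state=B, head=1, tape[-1..2]=0100 (head:   ^)
Step 2: in state B at pos 1, read 0 -> (B,0)->write 1,move L,goto A. Now: state=A, head=0, tape[-1..2]=0110 (head:  ^)
Step 3: in state A at pos 0, read 1 -> (A,1)->write 1,move L,goto B. Now: state=B, head=-1, tape[-2..2]=00110 (head:  ^)
Step 4: in state B at pos -1, read 0 -> (B,0)->write 1,move L,goto A. Now: state=A, head=-2, tape[-3..2]=001110 (head:  ^)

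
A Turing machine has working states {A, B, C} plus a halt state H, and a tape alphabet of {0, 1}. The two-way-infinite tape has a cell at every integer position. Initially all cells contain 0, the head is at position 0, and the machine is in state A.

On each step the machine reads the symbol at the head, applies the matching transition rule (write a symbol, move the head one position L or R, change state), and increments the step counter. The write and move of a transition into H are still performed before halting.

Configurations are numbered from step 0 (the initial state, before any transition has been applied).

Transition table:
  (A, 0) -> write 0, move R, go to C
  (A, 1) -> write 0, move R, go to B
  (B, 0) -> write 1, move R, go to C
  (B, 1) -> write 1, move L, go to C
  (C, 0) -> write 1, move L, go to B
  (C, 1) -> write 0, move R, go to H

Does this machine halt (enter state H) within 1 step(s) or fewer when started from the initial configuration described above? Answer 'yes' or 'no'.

Answer: no

Derivation:
Step 1: in state A at pos 0, read 0 -> (A,0)->write 0,move R,goto C. Now: state=C, head=1, tape[-1..2]=0000 (head:   ^)
After 1 step(s): state = C (not H) -> not halted within 1 -> no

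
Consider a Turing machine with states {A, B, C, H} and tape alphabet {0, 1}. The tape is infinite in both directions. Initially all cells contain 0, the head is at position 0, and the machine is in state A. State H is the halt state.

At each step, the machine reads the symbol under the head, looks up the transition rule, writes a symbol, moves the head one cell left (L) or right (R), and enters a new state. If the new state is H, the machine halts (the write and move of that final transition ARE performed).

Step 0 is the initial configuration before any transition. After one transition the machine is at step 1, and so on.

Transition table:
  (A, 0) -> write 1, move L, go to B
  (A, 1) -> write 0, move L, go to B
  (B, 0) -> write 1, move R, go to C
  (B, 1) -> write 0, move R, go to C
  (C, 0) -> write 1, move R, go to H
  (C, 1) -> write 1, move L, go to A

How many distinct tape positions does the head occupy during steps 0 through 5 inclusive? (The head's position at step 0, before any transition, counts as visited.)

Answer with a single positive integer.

Answer: 3

Derivation:
Step 1: in state A at pos 0, read 0 -> (A,0)->write 1,move L,goto B. Now: state=B, head=-1, tape[-2..1]=0010 (head:  ^)
Step 2: in state B at pos -1, read 0 -> (B,0)->write 1,move R,goto C. Now: state=C, head=0, tape[-2..1]=0110 (head:   ^)
Step 3: in state C at pos 0, read 1 -> (C,1)->write 1,move L,goto A. Now: state=A, head=-1, tape[-2..1]=0110 (head:  ^)
Step 4: in state A at pos -1, read 1 -> (A,1)->write 0,move L,goto B. Now: state=B, head=-2, tape[-3..1]=00010 (head:  ^)
Step 5: in state B at pos -2, read 0 -> (B,0)->write 1,move R,goto C. Now: state=C, head=-1, tape[-3..1]=01010 (head:   ^)
Head positions at steps 0..5: starting at 0, distinct positions visited = {-2, -1, 0} -> 3 position(s)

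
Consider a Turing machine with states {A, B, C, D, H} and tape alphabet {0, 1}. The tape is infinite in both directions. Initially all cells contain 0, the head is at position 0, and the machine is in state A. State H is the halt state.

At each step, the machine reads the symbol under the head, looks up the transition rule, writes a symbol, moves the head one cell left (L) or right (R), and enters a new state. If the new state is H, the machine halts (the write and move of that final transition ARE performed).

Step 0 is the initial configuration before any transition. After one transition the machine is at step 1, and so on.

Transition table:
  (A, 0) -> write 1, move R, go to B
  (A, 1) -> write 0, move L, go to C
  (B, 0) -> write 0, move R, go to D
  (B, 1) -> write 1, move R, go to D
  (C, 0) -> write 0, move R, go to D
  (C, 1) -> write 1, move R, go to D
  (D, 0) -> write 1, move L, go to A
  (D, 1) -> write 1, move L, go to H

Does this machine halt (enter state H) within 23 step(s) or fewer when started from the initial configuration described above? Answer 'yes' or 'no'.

Step 1: in state A at pos 0, read 0 -> (A,0)->write 1,move R,goto B. Now: state=B, head=1, tape[-1..2]=0100 (head:   ^)
Step 2: in state B at pos 1, read 0 -> (B,0)->write 0,move R,goto D. Now: state=D, head=2, tape[-1..3]=01000 (head:    ^)
Step 3: in state D at pos 2, read 0 -> (D,0)->write 1,move L,goto A. Now: state=A, head=1, tape[-1..3]=01010 (head:   ^)
Step 4: in state A at pos 1, read 0 -> (A,0)->write 1,move R,goto B. Now: state=B, head=2, tape[-1..3]=01110 (head:    ^)
Step 5: in state B at pos 2, read 1 -> (B,1)->write 1,move R,goto D. Now: state=D, head=3, tape[-1..4]=011100 (head:     ^)
Step 6: in state D at pos 3, read 0 -> (D,0)->write 1,move L,goto A. Now: state=A, head=2, tape[-1..4]=011110 (head:    ^)
Step 7: in state A at pos 2, read 1 -> (A,1)->write 0,move L,goto C. Now: state=C, head=1, tape[-1..4]=011010 (head:   ^)
Step 8: in state C at pos 1, read 1 -> (C,1)->write 1,move R,goto D. Now: state=D, head=2, tape[-1..4]=011010 (head:    ^)
Step 9: in state D at pos 2, read 0 -> (D,0)->write 1,move L,goto A. Now: state=A, head=1, tape[-1..4]=011110 (head:   ^)
Step 10: in state A at pos 1, read 1 -> (A,1)->write 0,move L,goto C. Now: state=C, head=0, tape[-1..4]=010110 (head:  ^)
Step 11: in state C at pos 0, read 1 -> (C,1)->write 1,move R,goto D. Now: state=D, head=1, tape[-1..4]=010110 (head:   ^)
Step 12: in state D at pos 1, read 0 -> (D,0)->write 1,move L,goto A. Now: state=A, head=0, tape[-1..4]=011110 (head:  ^)
Step 13: in state A at pos 0, read 1 -> (A,1)->write 0,move L,goto C. Now: state=C, head=-1, tape[-2..4]=0001110 (head:  ^)
Step 14: in state C at pos -1, read 0 -> (C,0)->write 0,move R,goto D. Now: state=D, head=0, tape[-2..4]=0001110 (head:   ^)
Step 15: in state D at pos 0, read 0 -> (D,0)->write 1,move L,goto A. Now: state=A, head=-1, tape[-2..4]=0011110 (head:  ^)
Step 16: in state A at pos -1, read 0 -> (A,0)->write 1,move R,goto B. Now: state=B, head=0, tape[-2..4]=0111110 (head:   ^)
Step 17: in state B at pos 0, read 1 -> (B,1)->write 1,move R,goto D. Now: state=D, head=1, tape[-2..4]=0111110 (head:    ^)
Step 18: in state D at pos 1, read 1 -> (D,1)->write 1,move L,goto H. Now: state=H, head=0, tape[-2..4]=0111110 (head:   ^)
State H reached at step 18; 18 <= 23 -> yes

Answer: yes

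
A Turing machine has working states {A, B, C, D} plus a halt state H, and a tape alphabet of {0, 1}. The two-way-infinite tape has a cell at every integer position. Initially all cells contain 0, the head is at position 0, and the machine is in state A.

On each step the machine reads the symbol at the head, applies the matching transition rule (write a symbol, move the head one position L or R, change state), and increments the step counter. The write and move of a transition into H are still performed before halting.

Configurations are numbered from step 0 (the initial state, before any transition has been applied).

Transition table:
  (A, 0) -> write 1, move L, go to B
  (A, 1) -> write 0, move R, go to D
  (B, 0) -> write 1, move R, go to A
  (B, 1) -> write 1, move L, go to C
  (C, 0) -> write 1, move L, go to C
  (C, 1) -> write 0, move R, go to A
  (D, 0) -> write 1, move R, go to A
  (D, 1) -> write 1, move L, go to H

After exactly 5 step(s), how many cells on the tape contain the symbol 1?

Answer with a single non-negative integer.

Answer: 3

Derivation:
Step 1: in state A at pos 0, read 0 -> (A,0)->write 1,move L,goto B. Now: state=B, head=-1, tape[-2..1]=0010 (head:  ^)
Step 2: in state B at pos -1, read 0 -> (B,0)->write 1,move R,goto A. Now: state=A, head=0, tape[-2..1]=0110 (head:   ^)
Step 3: in state A at pos 0, read 1 -> (A,1)->write 0,move R,goto D. Now: state=D, head=1, tape[-2..2]=01000 (head:    ^)
Step 4: in state D at pos 1, read 0 -> (D,0)->write 1,move R,goto A. Now: state=A, head=2, tape[-2..3]=010100 (head:     ^)
Step 5: in state A at pos 2, read 0 -> (A,0)->write 1,move L,goto B. Now: state=B, head=1, tape[-2..3]=010110 (head:    ^)
Cells containing 1 after step 5: {-1, 1, 2} -> 3 cell(s)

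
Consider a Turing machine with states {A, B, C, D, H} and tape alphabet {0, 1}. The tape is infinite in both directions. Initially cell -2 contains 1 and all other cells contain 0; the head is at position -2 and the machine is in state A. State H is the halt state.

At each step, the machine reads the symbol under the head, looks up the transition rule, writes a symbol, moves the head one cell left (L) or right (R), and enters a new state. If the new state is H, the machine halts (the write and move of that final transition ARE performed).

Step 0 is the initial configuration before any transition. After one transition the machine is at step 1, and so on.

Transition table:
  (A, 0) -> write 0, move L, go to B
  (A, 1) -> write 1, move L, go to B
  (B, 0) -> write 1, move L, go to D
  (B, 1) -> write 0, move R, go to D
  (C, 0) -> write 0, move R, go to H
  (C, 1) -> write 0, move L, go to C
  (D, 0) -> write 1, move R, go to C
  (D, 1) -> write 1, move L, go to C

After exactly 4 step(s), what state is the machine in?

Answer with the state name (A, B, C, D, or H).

Step 1: in state A at pos -2, read 1 -> (A,1)->write 1,move L,goto B. Now: state=B, head=-3, tape[-4..-1]=0010 (head:  ^)
Step 2: in state B at pos -3, read 0 -> (B,0)->write 1,move L,goto D. Now: state=D, head=-4, tape[-5..-1]=00110 (head:  ^)
Step 3: in state D at pos -4, read 0 -> (D,0)->write 1,move R,goto C. Now: state=C, head=-3, tape[-5..-1]=01110 (head:   ^)
Step 4: in state C at pos -3, read 1 -> (C,1)->write 0,move L,goto C. Now: state=C, head=-4, tape[-5..-1]=01010 (head:  ^)

Answer: C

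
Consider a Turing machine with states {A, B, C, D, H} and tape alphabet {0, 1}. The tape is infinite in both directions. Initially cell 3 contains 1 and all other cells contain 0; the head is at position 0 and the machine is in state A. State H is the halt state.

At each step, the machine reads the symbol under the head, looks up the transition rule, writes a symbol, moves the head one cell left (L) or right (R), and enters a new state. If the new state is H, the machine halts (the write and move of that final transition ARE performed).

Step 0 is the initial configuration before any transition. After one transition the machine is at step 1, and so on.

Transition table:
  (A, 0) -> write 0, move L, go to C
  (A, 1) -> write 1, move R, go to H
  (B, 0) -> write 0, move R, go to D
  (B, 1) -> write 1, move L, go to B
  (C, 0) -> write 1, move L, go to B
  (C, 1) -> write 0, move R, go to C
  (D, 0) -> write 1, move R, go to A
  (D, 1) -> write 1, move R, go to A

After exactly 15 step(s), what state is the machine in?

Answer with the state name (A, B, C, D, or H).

Step 1: in state A at pos 0, read 0 -> (A,0)->write 0,move L,goto C. Now: state=C, head=-1, tape[-2..4]=0000010 (head:  ^)
Step 2: in state C at pos -1, read 0 -> (C,0)->write 1,move L,goto B. Now: state=B, head=-2, tape[-3..4]=00100010 (head:  ^)
Step 3: in state B at pos -2, read 0 -> (B,0)->write 0,move R,goto D. Now: state=D, head=-1, tape[-3..4]=00100010 (head:   ^)
Step 4: in state D at pos -1, read 1 -> (D,1)->write 1,move R,goto A. Now: state=A, head=0, tape[-3..4]=00100010 (head:    ^)
Step 5: in state A at pos 0, read 0 -> (A,0)->write 0,move L,goto C. Now: state=C, head=-1, tape[-3..4]=00100010 (head:   ^)
Step 6: in state C at pos -1, read 1 -> (C,1)->write 0,move R,goto C. Now: state=C, head=0, tape[-3..4]=00000010 (head:    ^)
Step 7: in state C at pos 0, read 0 -> (C,0)->write 1,move L,goto B. Now: state=B, head=-1, tape[-3..4]=00010010 (head:   ^)
Step 8: in state B at pos -1, read 0 -> (B,0)->write 0,move R,goto D. Now: state=D, head=0, tape[-3..4]=00010010 (head:    ^)
Step 9: in state D at pos 0, read 1 -> (D,1)->write 1,move R,goto A. Now: state=A, head=1, tape[-3..4]=00010010 (head:     ^)
Step 10: in state A at pos 1, read 0 -> (A,0)->write 0,move L,goto C. Now: state=C, head=0, tape[-3..4]=00010010 (head:    ^)
Step 11: in state C at pos 0, read 1 -> (C,1)->write 0,move R,goto C. Now: state=C, head=1, tape[-3..4]=00000010 (head:     ^)
Step 12: in state C at pos 1, read 0 -> (C,0)->write 1,move L,goto B. Now: state=B, head=0, tape[-3..4]=00001010 (head:    ^)
Step 13: in state B at pos 0, read 0 -> (B,0)->write 0,move R,goto D. Now: state=D, head=1, tape[-3..4]=00001010 (head:     ^)
Step 14: in state D at pos 1, read 1 -> (D,1)->write 1,move R,goto A. Now: state=A, head=2, tape[-3..4]=00001010 (head:      ^)
Step 15: in state A at pos 2, read 0 -> (A,0)->write 0,move L,goto C. Now: state=C, head=1, tape[-3..4]=00001010 (head:     ^)

Answer: C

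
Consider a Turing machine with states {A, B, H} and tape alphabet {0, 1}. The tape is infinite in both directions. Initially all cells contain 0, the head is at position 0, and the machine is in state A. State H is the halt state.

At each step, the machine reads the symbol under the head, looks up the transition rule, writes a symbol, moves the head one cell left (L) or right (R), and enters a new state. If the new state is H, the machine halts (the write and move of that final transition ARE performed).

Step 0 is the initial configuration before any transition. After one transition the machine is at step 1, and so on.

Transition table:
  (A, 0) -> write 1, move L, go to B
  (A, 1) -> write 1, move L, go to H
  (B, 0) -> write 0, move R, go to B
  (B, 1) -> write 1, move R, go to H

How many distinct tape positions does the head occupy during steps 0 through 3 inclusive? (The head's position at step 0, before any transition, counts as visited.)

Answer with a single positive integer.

Answer: 3

Derivation:
Step 1: in state A at pos 0, read 0 -> (A,0)->write 1,move L,goto B. Now: state=B, head=-1, tape[-2..1]=0010 (head:  ^)
Step 2: in state B at pos -1, read 0 -> (B,0)->write 0,move R,goto B. Now: state=B, head=0, tape[-2..1]=0010 (head:   ^)
Step 3: in state B at pos 0, read 1 -> (B,1)->write 1,move R,goto H. Now: state=H, head=1, tape[-2..2]=00100 (head:    ^)
Head positions at steps 0..3: starting at 0, distinct positions visited = {-1, 0, 1} -> 3 position(s)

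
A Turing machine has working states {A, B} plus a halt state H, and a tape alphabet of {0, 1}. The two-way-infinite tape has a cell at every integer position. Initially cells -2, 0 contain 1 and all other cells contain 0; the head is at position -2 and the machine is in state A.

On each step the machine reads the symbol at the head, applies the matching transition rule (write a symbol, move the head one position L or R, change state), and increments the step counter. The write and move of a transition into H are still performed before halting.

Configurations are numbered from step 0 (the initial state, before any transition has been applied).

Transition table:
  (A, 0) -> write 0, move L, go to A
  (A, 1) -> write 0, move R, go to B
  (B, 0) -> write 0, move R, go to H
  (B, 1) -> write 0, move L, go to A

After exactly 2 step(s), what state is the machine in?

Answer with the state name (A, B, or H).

Step 1: in state A at pos -2, read 1 -> (A,1)->write 0,move R,goto B. Now: state=B, head=-1, tape[-3..1]=00010 (head:   ^)
Step 2: in state B at pos -1, read 0 -> (B,0)->write 0,move R,goto H. Now: state=H, head=0, tape[-3..1]=00010 (head:    ^)

Answer: H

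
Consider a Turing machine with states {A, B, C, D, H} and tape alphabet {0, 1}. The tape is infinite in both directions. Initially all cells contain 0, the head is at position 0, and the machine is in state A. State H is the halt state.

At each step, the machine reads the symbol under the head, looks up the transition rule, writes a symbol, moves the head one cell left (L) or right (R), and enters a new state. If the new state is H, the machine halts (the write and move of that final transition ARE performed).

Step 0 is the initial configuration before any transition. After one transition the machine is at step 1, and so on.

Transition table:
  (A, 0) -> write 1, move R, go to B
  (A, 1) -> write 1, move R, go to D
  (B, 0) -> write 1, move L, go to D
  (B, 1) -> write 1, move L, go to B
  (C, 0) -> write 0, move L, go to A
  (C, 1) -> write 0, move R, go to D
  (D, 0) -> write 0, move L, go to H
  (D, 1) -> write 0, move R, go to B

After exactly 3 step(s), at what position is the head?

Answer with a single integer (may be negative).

Step 1: in state A at pos 0, read 0 -> (A,0)->write 1,move R,goto B. Now: state=B, head=1, tape[-1..2]=0100 (head:   ^)
Step 2: in state B at pos 1, read 0 -> (B,0)->write 1,move L,goto D. Now: state=D, head=0, tape[-1..2]=0110 (head:  ^)
Step 3: in state D at pos 0, read 1 -> (D,1)->write 0,move R,goto B. Now: state=B, head=1, tape[-1..2]=0010 (head:   ^)

Answer: 1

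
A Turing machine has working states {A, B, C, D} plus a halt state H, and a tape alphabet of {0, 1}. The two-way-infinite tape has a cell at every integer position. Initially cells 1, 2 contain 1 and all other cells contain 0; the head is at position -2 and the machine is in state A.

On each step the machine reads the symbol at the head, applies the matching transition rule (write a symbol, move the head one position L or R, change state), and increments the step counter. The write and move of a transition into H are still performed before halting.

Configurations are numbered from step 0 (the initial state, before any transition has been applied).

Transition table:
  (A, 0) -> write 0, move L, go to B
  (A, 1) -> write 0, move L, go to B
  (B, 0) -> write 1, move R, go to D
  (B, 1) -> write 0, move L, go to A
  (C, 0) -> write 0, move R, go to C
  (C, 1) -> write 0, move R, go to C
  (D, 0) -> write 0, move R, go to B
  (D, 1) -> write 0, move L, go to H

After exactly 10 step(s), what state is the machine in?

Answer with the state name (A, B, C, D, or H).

Answer: A

Derivation:
Step 1: in state A at pos -2, read 0 -> (A,0)->write 0,move L,goto B. Now: state=B, head=-3, tape[-4..3]=00000110 (head:  ^)
Step 2: in state B at pos -3, read 0 -> (B,0)->write 1,move R,goto D. Now: state=D, head=-2, tape[-4..3]=01000110 (head:   ^)
Step 3: in state D at pos -2, read 0 -> (D,0)->write 0,move R,goto B. Now: state=B, head=-1, tape[-4..3]=01000110 (head:    ^)
Step 4: in state B at pos -1, read 0 -> (B,0)->write 1,move R,goto D. Now: state=D, head=0, tape[-4..3]=01010110 (head:     ^)
Step 5: in state D at pos 0, read 0 -> (D,0)->write 0,move R,goto B. Now: state=B, head=1, tape[-4..3]=01010110 (head:      ^)
Step 6: in state B at pos 1, read 1 -> (B,1)->write 0,move L,goto A. Now: state=A, head=0, tape[-4..3]=01010010 (head:     ^)
Step 7: in state A at pos 0, read 0 -> (A,0)->write 0,move L,goto B. Now: state=B, head=-1, tape[-4..3]=01010010 (head:    ^)
Step 8: in state B at pos -1, read 1 -> (B,1)->write 0,move L,goto A. Now: state=A, head=-2, tape[-4..3]=01000010 (head:   ^)
Step 9: in state A at pos -2, read 0 -> (A,0)->write 0,move L,goto B. Now: state=B, head=-3, tape[-4..3]=01000010 (head:  ^)
Step 10: in state B at pos -3, read 1 -> (B,1)->write 0,move L,goto A. Now: state=A, head=-4, tape[-5..3]=000000010 (head:  ^)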